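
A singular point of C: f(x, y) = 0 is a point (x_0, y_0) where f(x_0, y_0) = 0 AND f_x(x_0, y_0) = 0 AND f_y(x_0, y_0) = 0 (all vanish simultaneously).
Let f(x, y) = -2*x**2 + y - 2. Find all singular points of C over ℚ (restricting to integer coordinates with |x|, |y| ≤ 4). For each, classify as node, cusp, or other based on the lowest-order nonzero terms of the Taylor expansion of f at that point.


No singular points in the scanned grid; C is smooth there.

Compute partial derivatives:
  f_x = -4*x.
  f_y = 1.
f_y = 1 is a nonzero constant, so f_y never vanishes: no point (x, y) can satisfy f = f_x = f_y = 0. In particular no (x, y) ∈ {−4, ..., 4}² is singular; the curve is smooth.


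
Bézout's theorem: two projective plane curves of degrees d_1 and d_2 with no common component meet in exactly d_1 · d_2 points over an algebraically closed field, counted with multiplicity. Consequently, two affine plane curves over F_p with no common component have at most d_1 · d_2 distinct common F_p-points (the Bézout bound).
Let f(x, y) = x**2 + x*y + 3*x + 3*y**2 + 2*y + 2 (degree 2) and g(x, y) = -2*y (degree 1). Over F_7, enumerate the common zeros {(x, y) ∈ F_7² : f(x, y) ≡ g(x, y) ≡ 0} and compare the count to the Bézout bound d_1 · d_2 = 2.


Common zeros: {(5, 0), (6, 0)}; count = 2; Bézout bound = 2.

deg(f) = 2, deg(g) = 1, so Bézout bound = 2.
Scan x ∈ F_7. For each x, list the y ∈ F_7 with f(x, y) ≡ 0 and those with g(x, y) ≡ 0 (mod 7); the common zeros in that column are the intersection.
  x = 0: f ≡ 0 at y ∈ {1, 3}; g ≡ 0 at y ∈ {0}; common: ∅.
  x = 1: f ≡ 0 at y ∈ {3}; g ≡ 0 at y ∈ {0}; common: ∅.
  x = 2: f ≡ 0 at y ∈ ∅; g ≡ 0 at y ∈ {0}; common: ∅.
  x = 3: f ≡ 0 at y ∈ {1, 2}; g ≡ 0 at y ∈ {0}; common: ∅.
  x = 4: f ≡ 0 at y ∈ ∅; g ≡ 0 at y ∈ {0}; common: ∅.
  x = 5: f ≡ 0 at y ∈ {0}; g ≡ 0 at y ∈ {0}; common: {0}.
  x = 6: f ≡ 0 at y ∈ {0, 2}; g ≡ 0 at y ∈ {0}; common: {0}.
Collecting: common zeros = {(5, 0), (6, 0)}, so the count is 2.
Comparison with the Bézout bound: 2 ≤ 2 = deg(f)·deg(g), as expected for curves with no common component (the bound is attained).


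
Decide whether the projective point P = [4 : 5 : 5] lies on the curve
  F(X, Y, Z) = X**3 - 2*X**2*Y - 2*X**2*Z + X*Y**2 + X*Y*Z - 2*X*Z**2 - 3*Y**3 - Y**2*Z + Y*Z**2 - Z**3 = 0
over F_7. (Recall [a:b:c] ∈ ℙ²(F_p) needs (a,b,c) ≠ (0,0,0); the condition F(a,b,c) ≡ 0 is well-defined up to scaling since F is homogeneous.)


F(4,5,5) ≡ 0 (mod 7); P is on the curve.

Evaluate F(4, 5, 5) term-by-term (mod 7).
  X**3 ↦ 1·64·1·1 = 64
  -2*X**2*Y ↦ -2·16·5·1 = -160
  -2*X**2*Z ↦ -2·16·1·5 = -160
  X*Y**2 ↦ 1·4·25·1 = 100
  X*Y*Z ↦ 1·4·5·5 = 100
  -2*X*Z**2 ↦ -2·4·1·25 = -200
  -3*Y**3 ↦ -3·1·125·1 = -375
  -Y**2*Z ↦ -1·1·25·5 = -125
  Y*Z**2 ↦ 1·1·5·25 = 125
  -Z**3 ↦ -1·1·1·125 = -125
Sum: F(4, 5, 5) = (64) + (-160) + (-160) + (100) + (100) + (-200) + (-375) + (-125) + (125) + (-125) = -756.
Reducing mod 7: -756 ≡ 0 (mod 7).
Since F(a, b, c) ≡ 0 (mod 7), P lies on the curve.


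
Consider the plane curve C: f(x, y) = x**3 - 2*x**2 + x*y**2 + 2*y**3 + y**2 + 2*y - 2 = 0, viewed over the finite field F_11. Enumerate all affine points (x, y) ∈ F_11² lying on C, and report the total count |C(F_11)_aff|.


Affine F_11-points: {(0, 2), (1, 4), (2, 6), (5, 3), (5, 7), (5, 9), (9, 3), (10, 3)}; count = 8.

For each of the 121 pairs (x, y) ∈ F_11², evaluate f(x, y) mod 11. Record the zeros.
  x = 0: [0↦9, 1↦3, 2↦0, 3↦1, 4↦7, 5↦8, 6↦5, 7↦10, 8↦2, 9↦4, 10↦6]  zeros at y ∈ {2}
  x = 1: [0↦8, 1↦3, 2↦3, 3↦9, 4↦0, 5↦10, 6↦7, 7↦3, 8↦10, 9↦7, 10↦6]  zeros at y ∈ {4}
  x = 2: [0↦9, 1↦5, 2↦8, 3↦8, 4↦6, 5↦3, 6↦0, 7↦9, 8↦9, 9↦1, 10↦8]  zeros at y ∈ {6}
  x = 3: [0↦7, 1↦4, 2↦10, 3↦4, 4↦9, 5↦4, 6↦1, 7↦1, 8↦5, 9↦3, 10↦7]  zeros at y ∈ ∅
  x = 4: [0↦8, 1↦6, 2↦4, 3↦3, 4↦4, 5↦8, 6↦5, 7↦7, 8↦4, 9↦8, 10↦9]  zeros at y ∈ ∅
  x = 5: [0↦7, 1↦6, 2↦7, 3↦0, 4↦8, 5↦10, 6↦7, 7↦0, 8↦1, 9↦0, 10↦9]  zeros at y ∈ {3, 7, 9}
  x = 6: [0↦10, 1↦10, 2↦3, 3↦1, 4↦5, 5↦5, 6↦2, 7↦8, 8↦2, 9↦7, 10↦2]  zeros at y ∈ ∅
  x = 7: [0↦1, 1↦2, 2↦9, 3↦1, 4↦1, 5↦10, 6↦7, 7↦4, 8↦2, 9↦2, 10↦5]  zeros at y ∈ ∅
  x = 8: [0↦8, 1↦10, 2↦9, 3↦6, 4↦2, 5↦9, 6↦6, 7↦5, 8↦7, 9↦2, 10↦2]  zeros at y ∈ ∅
  x = 9: [0↦4, 1↦7, 2↦9, 3↦0, 4↦3, 5↦8, 6↦5, 7↦6, 8↦1, 9↦2, 10↦10]  zeros at y ∈ {3}
  x = 10: [0↦6, 1↦10, 2↦4, 3↦0, 4↦10, 5↦2, 6↦10, 7↦2, 8↦1, 9↦8, 10↦2]  zeros at y ∈ {3}
Collecting zeros: affine points = {(0, 2), (1, 4), (2, 6), (5, 3), (5, 7), (5, 9), (9, 3), (10, 3)}.
Total count |C(F_11)_aff| = 8.


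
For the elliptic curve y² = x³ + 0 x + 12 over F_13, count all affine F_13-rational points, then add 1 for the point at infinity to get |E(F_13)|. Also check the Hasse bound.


Affine points = {(0, 5), (0, 8), (1, 0), (3, 0), (7, 2), (7, 11), (8, 2), (8, 11), (9, 0), (11, 2), (11, 11)}; affine count = 11; |E(F_13)| = 12.

Discriminant check: Δ ∝ 4a³ + 27b² = 4·0³ + 27·12² = 4·0 + 27·144 ≡ 1 (mod 13). Nonzero ⇒ E is nonsingular.
For each x ∈ F_13, compute rhs = x³ + 0·x + 12 mod 13, then count y ∈ F_13 with y² ≡ rhs.
  x = 0: rhs = 12, matching y values: 5, 8 (2 points).
  x = 1: rhs = 0, matching y values: 0 (1 points).
  x = 2: rhs = 7, matching y values: none (0 points).
  x = 3: rhs = 0, matching y values: 0 (1 points).
  x = 4: rhs = 11, matching y values: none (0 points).
  x = 5: rhs = 7, matching y values: none (0 points).
  x = 6: rhs = 7, matching y values: none (0 points).
  x = 7: rhs = 4, matching y values: 2, 11 (2 points).
  x = 8: rhs = 4, matching y values: 2, 11 (2 points).
  x = 9: rhs = 0, matching y values: 0 (1 points).
  x = 10: rhs = 11, matching y values: none (0 points).
  x = 11: rhs = 4, matching y values: 2, 11 (2 points).
  x = 12: rhs = 11, matching y values: none (0 points).
Total affine count: 11.
Full point count |E(F_13)| = 11 + 1 = 12.
Hasse bound: |12 − (13+1)| = |-2| = 2 ≤ 2√13 ≈ 7.2111 ✓.


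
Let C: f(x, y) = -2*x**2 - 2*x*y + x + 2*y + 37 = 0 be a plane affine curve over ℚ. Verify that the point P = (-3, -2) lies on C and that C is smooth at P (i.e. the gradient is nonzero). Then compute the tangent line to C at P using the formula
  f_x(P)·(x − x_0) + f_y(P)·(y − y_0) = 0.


Tangent line at P: 17*x + 8*y + 67 = 0.

Step 1: f(-3, -2) = 0, so P lies on C.
Step 2: partial derivatives
  f_x(x, y) = -4*x - 2*y + 1, f_y(x, y) = 2 - 2*x.
  f_x(P) = 17, f_y(P) = 8 (gradient nonzero, so P is smooth).
Step 3: tangent line at P: 17·(x − -3) + 8·(y − -2) = 0.
Expanding: 17*x + 8*y + 67 = 0.


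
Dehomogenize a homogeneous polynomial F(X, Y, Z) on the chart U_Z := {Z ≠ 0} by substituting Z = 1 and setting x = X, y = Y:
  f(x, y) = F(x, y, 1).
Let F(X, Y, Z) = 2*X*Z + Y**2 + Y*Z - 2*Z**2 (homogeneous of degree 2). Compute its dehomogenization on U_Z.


f(x, y) = 2*x + y**2 + y - 2

On U_Z we set Z = 1. Each monomial c·X^i·Y^j·Z^k in F becomes c·x^i·y^j·1^k = c·x^i·y^j.
Substituting Z = 1: F(X, Y, 1) = 2*x + y**2 + y - 2.
Note: deg(f) ≤ deg(F) = 2; strict inequality happens when F is divisible by Z (lost terms).


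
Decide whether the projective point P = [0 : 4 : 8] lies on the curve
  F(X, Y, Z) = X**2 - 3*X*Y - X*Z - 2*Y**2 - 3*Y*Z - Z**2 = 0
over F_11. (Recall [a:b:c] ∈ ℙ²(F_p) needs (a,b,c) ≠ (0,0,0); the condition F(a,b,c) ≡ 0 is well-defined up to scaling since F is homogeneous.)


F(0,4,8) ≡ 6 (mod 11); P is NOT on the curve.

Evaluate F(0, 4, 8) term-by-term (mod 11).
  X**2 ↦ 1·0·1·1 = 0
  -3*X*Y ↦ -3·0·4·1 = 0
  -X*Z ↦ -1·0·1·8 = 0
  -2*Y**2 ↦ -2·1·16·1 = -32
  -3*Y*Z ↦ -3·1·4·8 = -96
  -Z**2 ↦ -1·1·1·64 = -64
Sum: F(0, 4, 8) = (0) + (0) + (0) + (-32) + (-96) + (-64) = -192.
Reducing mod 11: -192 ≡ 6 (mod 11).
Since F(a, b, c) ≡ 6 ≠ 0 (mod 11), P does NOT lie on the curve.


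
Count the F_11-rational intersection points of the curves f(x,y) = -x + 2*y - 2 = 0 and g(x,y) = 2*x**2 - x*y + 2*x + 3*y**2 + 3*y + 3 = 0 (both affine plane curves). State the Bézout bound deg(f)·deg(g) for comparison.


Common zeros: ∅; count = 0; Bézout bound = 2.

deg(f) = 1, deg(g) = 2, so Bézout bound = 2.
Scan x ∈ F_11. For each x, list the y ∈ F_11 with f(x, y) ≡ 0 and those with g(x, y) ≡ 0 (mod 11); the common zeros in that column are the intersection.
  x = 0: f ≡ 0 at y ∈ {1}; g ≡ 0 at y ∈ ∅; common: ∅.
  x = 1: f ≡ 0 at y ∈ {7}; g ≡ 0 at y ∈ ∅; common: ∅.
  x = 2: f ≡ 0 at y ∈ {2}; g ≡ 0 at y ∈ ∅; common: ∅.
  x = 3: f ≡ 0 at y ∈ {8}; g ≡ 0 at y ∈ ∅; common: ∅.
  x = 4: f ≡ 0 at y ∈ {3}; g ≡ 0 at y ∈ ∅; common: ∅.
  x = 5: f ≡ 0 at y ∈ {9}; g ≡ 0 at y ∈ ∅; common: ∅.
  x = 6: f ≡ 0 at y ∈ {4}; g ≡ 0 at y ∈ ∅; common: ∅.
  x = 7: f ≡ 0 at y ∈ {10}; g ≡ 0 at y ∈ {8}; common: ∅.
  x = 8: f ≡ 0 at y ∈ {5}; g ≡ 0 at y ∈ ∅; common: ∅.
  x = 9: f ≡ 0 at y ∈ {0}; g ≡ 0 at y ∈ ∅; common: ∅.
  x = 10: f ≡ 0 at y ∈ {6}; g ≡ 0 at y ∈ ∅; common: ∅.
Collecting: common zeros = ∅, so the count is 0.
Comparison with the Bézout bound: 0 ≤ 2 = deg(f)·deg(g), as expected for curves with no common component (the affine F_11-count falls short of the bound because intersections may lie at infinity, over extension fields, or carry multiplicity).


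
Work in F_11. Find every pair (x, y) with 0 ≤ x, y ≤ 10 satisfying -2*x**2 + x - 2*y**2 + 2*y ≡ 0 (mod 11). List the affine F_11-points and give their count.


Affine F_11-points: {(0, 0), (0, 1), (2, 6), (3, 5), (3, 7), (4, 6), (6, 0), (6, 1), (8, 3), (8, 9), (9, 3), (9, 9)}; count = 12.

For each of the 121 pairs (x, y) ∈ F_11², evaluate f(x, y) mod 11. Record the zeros.
  x = 0: [0↦0, 1↦0, 2↦7, 3↦10, 4↦9, 5↦4, 6↦6, 7↦4, 8↦9, 9↦10, 10↦7]  zeros at y ∈ {0, 1}
  x = 1: [0↦10, 1↦10, 2↦6, 3↦9, 4↦8, 5↦3, 6↦5, 7↦3, 8↦8, 9↦9, 10↦6]  zeros at y ∈ ∅
  x = 2: [0↦5, 1↦5, 2↦1, 3↦4, 4↦3, 5↦9, 6↦0, 7↦9, 8↦3, 9↦4, 10↦1]  zeros at y ∈ {6}
  x = 3: [0↦7, 1↦7, 2↦3, 3↦6, 4↦5, 5↦0, 6↦2, 7↦0, 8↦5, 9↦6, 10↦3]  zeros at y ∈ {5, 7}
  x = 4: [0↦5, 1↦5, 2↦1, 3↦4, 4↦3, 5↦9, 6↦0, 7↦9, 8↦3, 9↦4, 10↦1]  zeros at y ∈ {6}
  x = 5: [0↦10, 1↦10, 2↦6, 3↦9, 4↦8, 5↦3, 6↦5, 7↦3, 8↦8, 9↦9, 10↦6]  zeros at y ∈ ∅
  x = 6: [0↦0, 1↦0, 2↦7, 3↦10, 4↦9, 5↦4, 6↦6, 7↦4, 8↦9, 9↦10, 10↦7]  zeros at y ∈ {0, 1}
  x = 7: [0↦8, 1↦8, 2↦4, 3↦7, 4↦6, 5↦1, 6↦3, 7↦1, 8↦6, 9↦7, 10↦4]  zeros at y ∈ ∅
  x = 8: [0↦1, 1↦1, 2↦8, 3↦0, 4↦10, 5↦5, 6↦7, 7↦5, 8↦10, 9↦0, 10↦8]  zeros at y ∈ {3, 9}
  x = 9: [0↦1, 1↦1, 2↦8, 3↦0, 4↦10, 5↦5, 6↦7, 7↦5, 8↦10, 9↦0, 10↦8]  zeros at y ∈ {3, 9}
  x = 10: [0↦8, 1↦8, 2↦4, 3↦7, 4↦6, 5↦1, 6↦3, 7↦1, 8↦6, 9↦7, 10↦4]  zeros at y ∈ ∅
Collecting zeros: affine points = {(0, 0), (0, 1), (2, 6), (3, 5), (3, 7), (4, 6), (6, 0), (6, 1), (8, 3), (8, 9), (9, 3), (9, 9)}.
Total count |C(F_11)_aff| = 12.


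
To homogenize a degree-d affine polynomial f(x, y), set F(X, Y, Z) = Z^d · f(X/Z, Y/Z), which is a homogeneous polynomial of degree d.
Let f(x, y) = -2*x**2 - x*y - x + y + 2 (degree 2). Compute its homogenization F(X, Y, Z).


F(X, Y, Z) = -2*X**2 - X*Y - X*Z + Y*Z + 2*Z**2

deg(f) = 2.
Substitute x = X/Z, y = Y/Z into f, then multiply by Z^2.
  monomial -2·x^2·y^0 ↦ -2·X^2·Y^0·Z^0.
  monomial -1·x^1·y^1 ↦ -1·X^1·Y^1·Z^0.
  monomial -1·x^1·y^0 ↦ -1·X^1·Y^0·Z^1.
  monomial 1·x^0·y^1 ↦ 1·X^0·Y^1·Z^1.
  monomial 2·x^0·y^0 ↦ 2·X^0·Y^0·Z^2.
Collecting: F(X, Y, Z) = -2*X**2 - X*Y - X*Z + Y*Z + 2*Z**2.


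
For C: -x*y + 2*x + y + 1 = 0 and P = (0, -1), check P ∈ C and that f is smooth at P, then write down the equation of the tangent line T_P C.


Tangent line at P: 3*x + y + 1 = 0.

Step 1: f(0, -1) = 0, so P lies on C.
Step 2: partial derivatives
  f_x(x, y) = 2 - y, f_y(x, y) = 1 - x.
  f_x(P) = 3, f_y(P) = 1 (gradient nonzero, so P is smooth).
Step 3: tangent line at P: 3·(x − 0) + 1·(y − -1) = 0.
Expanding: 3*x + y + 1 = 0.


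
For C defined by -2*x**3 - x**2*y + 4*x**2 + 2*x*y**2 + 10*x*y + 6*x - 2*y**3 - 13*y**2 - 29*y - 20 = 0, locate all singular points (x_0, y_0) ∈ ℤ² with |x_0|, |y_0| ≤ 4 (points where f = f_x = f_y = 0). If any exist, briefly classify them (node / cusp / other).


Singular points: {(1, -2)}; classification: cusp.

Compute partial derivatives:
  f_x = -6*x**2 - 2*x*y + 8*x + 2*y**2 + 10*y + 6.
  f_y = -x**2 + 4*x*y + 10*x - 6*y**2 - 26*y - 29.
Scan x_0 ∈ {−4, ..., 4}. For each x_0, f_y(x_0, y) is a polynomial in y; find its integer roots y ∈ {−4, ..., 4}, then test f_x and f at those candidates.
  x = -4: f_y(-4, y) = -6*y**2 - 42*y - 85; no integer root y with |y| ≤ 4.
  x = -3: f_y(-3, y) = -6*y**2 - 38*y - 68; no integer root y with |y| ≤ 4.
  x = -2: f_y(-2, y) = -6*y**2 - 34*y - 53; no integer root y with |y| ≤ 4.
  x = -1: f_y(-1, y) = -6*y**2 - 30*y - 40; no integer root y with |y| ≤ 4.
  x = 0: f_y(0, y) = -6*y**2 - 26*y - 29; no integer root y with |y| ≤ 4.
  x = 1: f_y(1, y) = -6*y**2 - 22*y - 20; vanishes at y ∈ {-2}. (1, -2): f_x = 0, f = 0 — SINGULAR.
  x = 2: f_y(2, y) = -6*y**2 - 18*y - 13; no integer root y with |y| ≤ 4.
  x = 3: f_y(3, y) = -6*y**2 - 14*y - 8; vanishes at y ∈ {-1}. (3, -1): f_x = -26 ≠ 0.
  x = 4: f_y(4, y) = -6*y**2 - 10*y - 5; no integer root y with |y| ≤ 4.
Only singular point on the grid: (1, -2).
Classify: substitute x = 1 + u, y = -2 + v and expand: f = -2*u**3 - u**2*v + 2*u*v**2 - 2*v**3 + v**2.
No constant or linear terms (consistent with a singular point). Quadratic part: v**2. Cubic part: -2*u**3 - u**2*v + 2*u*v**2 - 2*v**3.
The quadratic part v**2 is a perfect square, so there is a single (double) tangent line v = 0, i.e. y = -2. Restricting the cubic part to that line (v = 0) leaves -2*u**3 ≠ 0, so f is not divisible by v and the branch is v² ≈ 2*u**3 to lowest order — this is a cusp.
Classification: cusp.


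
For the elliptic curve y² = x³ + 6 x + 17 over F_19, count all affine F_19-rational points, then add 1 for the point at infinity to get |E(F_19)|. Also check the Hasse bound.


Affine points = {(0, 6), (0, 13), (1, 9), (1, 10), (3, 9), (3, 10), (5, 1), (5, 18), (8, 8), (8, 11), (15, 9), (15, 10), (17, 4), (17, 15)}; affine count = 14; |E(F_19)| = 15.

Discriminant check: Δ ∝ 4a³ + 27b² = 4·6³ + 27·17² = 4·216 + 27·289 ≡ 3 (mod 19). Nonzero ⇒ E is nonsingular.
For each x ∈ F_19, compute rhs = x³ + 6·x + 17 mod 19, then count y ∈ F_19 with y² ≡ rhs.
  x = 0: rhs = 17, matching y values: 6, 13 (2 points).
  x = 1: rhs = 5, matching y values: 9, 10 (2 points).
  x = 2: rhs = 18, matching y values: none (0 points).
  x = 3: rhs = 5, matching y values: 9, 10 (2 points).
  x = 4: rhs = 10, matching y values: none (0 points).
  x = 5: rhs = 1, matching y values: 1, 18 (2 points).
  x = 6: rhs = 3, matching y values: none (0 points).
  x = 7: rhs = 3, matching y values: none (0 points).
  x = 8: rhs = 7, matching y values: 8, 11 (2 points).
  x = 9: rhs = 2, matching y values: none (0 points).
  x = 10: rhs = 13, matching y values: none (0 points).
  x = 11: rhs = 8, matching y values: none (0 points).
  x = 12: rhs = 12, matching y values: none (0 points).
  x = 13: rhs = 12, matching y values: none (0 points).
  x = 14: rhs = 14, matching y values: none (0 points).
  x = 15: rhs = 5, matching y values: 9, 10 (2 points).
  x = 16: rhs = 10, matching y values: none (0 points).
  x = 17: rhs = 16, matching y values: 4, 15 (2 points).
  x = 18: rhs = 10, matching y values: none (0 points).
Total affine count: 14.
Full point count |E(F_19)| = 14 + 1 = 15.
Hasse bound: |15 − (19+1)| = |-5| = 5 ≤ 2√19 ≈ 8.7178 ✓.


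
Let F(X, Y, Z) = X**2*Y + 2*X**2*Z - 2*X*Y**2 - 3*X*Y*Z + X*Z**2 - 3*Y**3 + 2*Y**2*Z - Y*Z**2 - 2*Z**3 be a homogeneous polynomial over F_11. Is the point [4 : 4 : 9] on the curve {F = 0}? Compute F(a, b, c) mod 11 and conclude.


F(4,4,9) ≡ 3 (mod 11); P is NOT on the curve.

Evaluate F(4, 4, 9) term-by-term (mod 11).
  X**2*Y ↦ 1·16·4·1 = 64
  2*X**2*Z ↦ 2·16·1·9 = 288
  -2*X*Y**2 ↦ -2·4·16·1 = -128
  -3*X*Y*Z ↦ -3·4·4·9 = -432
  X*Z**2 ↦ 1·4·1·81 = 324
  -3*Y**3 ↦ -3·1·64·1 = -192
  2*Y**2*Z ↦ 2·1·16·9 = 288
  -Y*Z**2 ↦ -1·1·4·81 = -324
  -2*Z**3 ↦ -2·1·1·729 = -1458
Sum: F(4, 4, 9) = (64) + (288) + (-128) + (-432) + (324) + (-192) + (288) + (-324) + (-1458) = -1570.
Reducing mod 11: -1570 ≡ 3 (mod 11).
Since F(a, b, c) ≡ 3 ≠ 0 (mod 11), P does NOT lie on the curve.


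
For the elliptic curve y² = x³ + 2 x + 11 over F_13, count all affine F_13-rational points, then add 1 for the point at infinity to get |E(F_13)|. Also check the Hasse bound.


Affine points = {(1, 1), (1, 12), (2, 6), (2, 7), (5, 4), (5, 9), (7, 2), (7, 11), (9, 2), (9, 11), (10, 2), (10, 11), (11, 5), (11, 8)}; affine count = 14; |E(F_13)| = 15.

Discriminant check: Δ ∝ 4a³ + 27b² = 4·2³ + 27·11² = 4·8 + 27·121 ≡ 10 (mod 13). Nonzero ⇒ E is nonsingular.
For each x ∈ F_13, compute rhs = x³ + 2·x + 11 mod 13, then count y ∈ F_13 with y² ≡ rhs.
  x = 0: rhs = 11, matching y values: none (0 points).
  x = 1: rhs = 1, matching y values: 1, 12 (2 points).
  x = 2: rhs = 10, matching y values: 6, 7 (2 points).
  x = 3: rhs = 5, matching y values: none (0 points).
  x = 4: rhs = 5, matching y values: none (0 points).
  x = 5: rhs = 3, matching y values: 4, 9 (2 points).
  x = 6: rhs = 5, matching y values: none (0 points).
  x = 7: rhs = 4, matching y values: 2, 11 (2 points).
  x = 8: rhs = 6, matching y values: none (0 points).
  x = 9: rhs = 4, matching y values: 2, 11 (2 points).
  x = 10: rhs = 4, matching y values: 2, 11 (2 points).
  x = 11: rhs = 12, matching y values: 5, 8 (2 points).
  x = 12: rhs = 8, matching y values: none (0 points).
Total affine count: 14.
Full point count |E(F_13)| = 14 + 1 = 15.
Hasse bound: |15 − (13+1)| = |1| = 1 ≤ 2√13 ≈ 7.2111 ✓.


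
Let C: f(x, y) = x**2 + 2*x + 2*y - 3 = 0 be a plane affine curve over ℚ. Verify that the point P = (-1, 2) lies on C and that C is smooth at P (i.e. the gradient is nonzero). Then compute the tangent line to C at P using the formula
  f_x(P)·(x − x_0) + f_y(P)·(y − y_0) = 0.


Tangent line at P: 2*y - 4 = 0.

Step 1: f(-1, 2) = 0, so P lies on C.
Step 2: partial derivatives
  f_x(x, y) = 2*x + 2, f_y(x, y) = 2.
  f_x(P) = 0, f_y(P) = 2 (gradient nonzero, so P is smooth).
Step 3: tangent line at P: 0·(x − -1) + 2·(y − 2) = 0.
Expanding: 2*y - 4 = 0.


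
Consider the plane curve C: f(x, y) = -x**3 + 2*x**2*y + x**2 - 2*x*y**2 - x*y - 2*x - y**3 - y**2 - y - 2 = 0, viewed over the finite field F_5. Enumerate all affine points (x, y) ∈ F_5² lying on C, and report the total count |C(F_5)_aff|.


Affine F_5-points: {(0, 1), (2, 0), (3, 1), (4, 3)}; count = 4.

For each of the 25 pairs (x, y) ∈ F_5², evaluate f(x, y) mod 5. Record the zeros.
  x = 0: [0↦3, 1↦0, 2↦4, 3↦4, 4↦4]  zeros at y ∈ {1}
  x = 1: [0↦1, 1↦2, 2↦1, 3↦2, 4↦4]  zeros at y ∈ ∅
  x = 2: [0↦0, 1↦4, 2↦2, 3↦3, 4↦1]  zeros at y ∈ {0}
  x = 3: [0↦4, 1↦0, 2↦1, 3↦1, 4↦4]  zeros at y ∈ {1}
  x = 4: [0↦2, 1↦4, 2↦2, 3↦0, 4↦2]  zeros at y ∈ {3}
Collecting zeros: affine points = {(0, 1), (2, 0), (3, 1), (4, 3)}.
Total count |C(F_5)_aff| = 4.


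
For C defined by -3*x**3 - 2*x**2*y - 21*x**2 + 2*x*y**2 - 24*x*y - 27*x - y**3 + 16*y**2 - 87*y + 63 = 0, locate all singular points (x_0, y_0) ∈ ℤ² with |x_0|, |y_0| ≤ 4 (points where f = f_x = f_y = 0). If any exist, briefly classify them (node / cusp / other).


Singular points: {(-3, 3)}; classification: cusp.

Compute partial derivatives:
  f_x = -9*x**2 - 4*x*y - 42*x + 2*y**2 - 24*y - 27.
  f_y = -2*x**2 + 4*x*y - 24*x - 3*y**2 + 32*y - 87.
Scan x_0 ∈ {−4, ..., 4}. For each x_0, f_y(x_0, y) is a polynomial in y; find its integer roots y ∈ {−4, ..., 4}, then test f_x and f at those candidates.
  x = -4: f_y(-4, y) = -3*y**2 + 16*y - 23; no integer root y with |y| ≤ 4.
  x = -3: f_y(-3, y) = -3*y**2 + 20*y - 33; vanishes at y ∈ {3}. (-3, 3): f_x = 0, f = 0 — SINGULAR.
  x = -2: f_y(-2, y) = -3*y**2 + 24*y - 47; no integer root y with |y| ≤ 4.
  x = -1: f_y(-1, y) = -3*y**2 + 28*y - 65; no integer root y with |y| ≤ 4.
  x = 0: f_y(0, y) = -3*y**2 + 32*y - 87; no integer root y with |y| ≤ 4.
  x = 1: f_y(1, y) = -3*y**2 + 36*y - 113; no integer root y with |y| ≤ 4.
  x = 2: f_y(2, y) = -3*y**2 + 40*y - 143; no integer root y with |y| ≤ 4.
  x = 3: f_y(3, y) = -3*y**2 + 44*y - 177; no integer root y with |y| ≤ 4.
  x = 4: f_y(4, y) = -3*y**2 + 48*y - 215; no integer root y with |y| ≤ 4.
Only singular point on the grid: (-3, 3).
Classify: substitute x = -3 + u, y = 3 + v and expand: f = -3*u**3 - 2*u**2*v + 2*u*v**2 - v**3 + v**2.
No constant or linear terms (consistent with a singular point). Quadratic part: v**2. Cubic part: -3*u**3 - 2*u**2*v + 2*u*v**2 - v**3.
The quadratic part v**2 is a perfect square, so there is a single (double) tangent line v = 0, i.e. y = 3. Restricting the cubic part to that line (v = 0) leaves -3*u**3 ≠ 0, so f is not divisible by v and the branch is v² ≈ 3*u**3 to lowest order — this is a cusp.
Classification: cusp.


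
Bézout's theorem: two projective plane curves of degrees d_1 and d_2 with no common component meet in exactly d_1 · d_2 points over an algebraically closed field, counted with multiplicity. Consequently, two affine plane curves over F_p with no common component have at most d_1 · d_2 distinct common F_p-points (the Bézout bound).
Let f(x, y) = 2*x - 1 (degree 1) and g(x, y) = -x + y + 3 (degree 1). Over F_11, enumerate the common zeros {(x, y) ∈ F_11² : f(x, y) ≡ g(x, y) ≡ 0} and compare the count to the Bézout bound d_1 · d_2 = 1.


Common zeros: {(6, 3)}; count = 1; Bézout bound = 1.

deg(f) = 1, deg(g) = 1, so Bézout bound = 1.
Scan x ∈ F_11. For each x, list the y ∈ F_11 with f(x, y) ≡ 0 and those with g(x, y) ≡ 0 (mod 11); the common zeros in that column are the intersection.
  x = 0: f ≡ 0 at y ∈ ∅; g ≡ 0 at y ∈ {8}; common: ∅.
  x = 1: f ≡ 0 at y ∈ ∅; g ≡ 0 at y ∈ {9}; common: ∅.
  x = 2: f ≡ 0 at y ∈ ∅; g ≡ 0 at y ∈ {10}; common: ∅.
  x = 3: f ≡ 0 at y ∈ ∅; g ≡ 0 at y ∈ {0}; common: ∅.
  x = 4: f ≡ 0 at y ∈ ∅; g ≡ 0 at y ∈ {1}; common: ∅.
  x = 5: f ≡ 0 at y ∈ ∅; g ≡ 0 at y ∈ {2}; common: ∅.
  x = 6: f ≡ 0 at y ∈ {0, 1, 2, 3, 4, 5, 6, 7, 8, 9, 10}; g ≡ 0 at y ∈ {3}; common: {3}.
  x = 7: f ≡ 0 at y ∈ ∅; g ≡ 0 at y ∈ {4}; common: ∅.
  x = 8: f ≡ 0 at y ∈ ∅; g ≡ 0 at y ∈ {5}; common: ∅.
  x = 9: f ≡ 0 at y ∈ ∅; g ≡ 0 at y ∈ {6}; common: ∅.
  x = 10: f ≡ 0 at y ∈ ∅; g ≡ 0 at y ∈ {7}; common: ∅.
Collecting: common zeros = {(6, 3)}, so the count is 1.
Comparison with the Bézout bound: 1 ≤ 1 = deg(f)·deg(g), as expected for curves with no common component (the bound is attained).


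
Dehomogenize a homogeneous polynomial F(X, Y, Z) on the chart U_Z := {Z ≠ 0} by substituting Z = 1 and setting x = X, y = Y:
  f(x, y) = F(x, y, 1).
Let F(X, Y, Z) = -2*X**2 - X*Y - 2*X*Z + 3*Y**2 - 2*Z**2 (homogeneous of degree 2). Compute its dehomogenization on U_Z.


f(x, y) = -2*x**2 - x*y - 2*x + 3*y**2 - 2

On U_Z we set Z = 1. Each monomial c·X^i·Y^j·Z^k in F becomes c·x^i·y^j·1^k = c·x^i·y^j.
Substituting Z = 1: F(X, Y, 1) = -2*x**2 - x*y - 2*x + 3*y**2 - 2.
Note: deg(f) ≤ deg(F) = 2; strict inequality happens when F is divisible by Z (lost terms).


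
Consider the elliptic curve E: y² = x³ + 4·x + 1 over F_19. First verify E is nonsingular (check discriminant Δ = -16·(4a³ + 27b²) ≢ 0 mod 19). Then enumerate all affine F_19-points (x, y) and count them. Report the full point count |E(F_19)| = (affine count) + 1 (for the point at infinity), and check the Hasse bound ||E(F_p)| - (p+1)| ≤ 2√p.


Affine points = {(0, 1), (0, 18), (1, 5), (1, 14), (2, 6), (2, 13), (4, 9), (4, 10), (7, 7), (7, 12), (9, 5), (9, 14), (15, 4), (15, 15), (16, 0), (17, 2), (17, 17)}; affine count = 17; |E(F_19)| = 18.

Discriminant check: Δ ∝ 4a³ + 27b² = 4·4³ + 27·1² = 4·64 + 27·1 ≡ 17 (mod 19). Nonzero ⇒ E is nonsingular.
For each x ∈ F_19, compute rhs = x³ + 4·x + 1 mod 19, then count y ∈ F_19 with y² ≡ rhs.
  x = 0: rhs = 1, matching y values: 1, 18 (2 points).
  x = 1: rhs = 6, matching y values: 5, 14 (2 points).
  x = 2: rhs = 17, matching y values: 6, 13 (2 points).
  x = 3: rhs = 2, matching y values: none (0 points).
  x = 4: rhs = 5, matching y values: 9, 10 (2 points).
  x = 5: rhs = 13, matching y values: none (0 points).
  x = 6: rhs = 13, matching y values: none (0 points).
  x = 7: rhs = 11, matching y values: 7, 12 (2 points).
  x = 8: rhs = 13, matching y values: none (0 points).
  x = 9: rhs = 6, matching y values: 5, 14 (2 points).
  x = 10: rhs = 15, matching y values: none (0 points).
  x = 11: rhs = 8, matching y values: none (0 points).
  x = 12: rhs = 10, matching y values: none (0 points).
  x = 13: rhs = 8, matching y values: none (0 points).
  x = 14: rhs = 8, matching y values: none (0 points).
  x = 15: rhs = 16, matching y values: 4, 15 (2 points).
  x = 16: rhs = 0, matching y values: 0 (1 points).
  x = 17: rhs = 4, matching y values: 2, 17 (2 points).
  x = 18: rhs = 15, matching y values: none (0 points).
Total affine count: 17.
Full point count |E(F_19)| = 17 + 1 = 18.
Hasse bound: |18 − (19+1)| = |-2| = 2 ≤ 2√19 ≈ 8.7178 ✓.


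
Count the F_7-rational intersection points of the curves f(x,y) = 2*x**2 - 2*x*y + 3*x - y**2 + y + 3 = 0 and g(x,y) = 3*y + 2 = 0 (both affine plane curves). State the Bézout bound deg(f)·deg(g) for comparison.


Common zeros: ∅; count = 0; Bézout bound = 2.

deg(f) = 2, deg(g) = 1, so Bézout bound = 2.
Scan x ∈ F_7. For each x, list the y ∈ F_7 with f(x, y) ≡ 0 and those with g(x, y) ≡ 0 (mod 7); the common zeros in that column are the intersection.
  x = 0: f ≡ 0 at y ∈ ∅; g ≡ 0 at y ∈ {4}; common: ∅.
  x = 1: f ≡ 0 at y ∈ ∅; g ≡ 0 at y ∈ {4}; common: ∅.
  x = 2: f ≡ 0 at y ∈ {2}; g ≡ 0 at y ∈ {4}; common: ∅.
  x = 3: f ≡ 0 at y ∈ ∅; g ≡ 0 at y ∈ {4}; common: ∅.
  x = 4: f ≡ 0 at y ∈ ∅; g ≡ 0 at y ∈ {4}; common: ∅.
  x = 5: f ≡ 0 at y ∈ ∅; g ≡ 0 at y ∈ {4}; common: ∅.
  x = 6: f ≡ 0 at y ∈ ∅; g ≡ 0 at y ∈ {4}; common: ∅.
Collecting: common zeros = ∅, so the count is 0.
Comparison with the Bézout bound: 0 ≤ 2 = deg(f)·deg(g), as expected for curves with no common component (the affine F_7-count falls short of the bound because intersections may lie at infinity, over extension fields, or carry multiplicity).


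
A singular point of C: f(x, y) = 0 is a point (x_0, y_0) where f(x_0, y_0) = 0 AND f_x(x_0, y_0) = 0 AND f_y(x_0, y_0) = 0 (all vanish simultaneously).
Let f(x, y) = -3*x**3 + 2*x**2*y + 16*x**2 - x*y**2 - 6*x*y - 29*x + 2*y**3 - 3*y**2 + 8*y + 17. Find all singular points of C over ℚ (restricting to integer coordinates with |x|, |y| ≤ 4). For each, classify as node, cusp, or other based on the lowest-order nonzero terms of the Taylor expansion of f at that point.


Singular points: {(2, 1)}; classification: cusp.

Compute partial derivatives:
  f_x = -9*x**2 + 4*x*y + 32*x - y**2 - 6*y - 29.
  f_y = 2*x**2 - 2*x*y - 6*x + 6*y**2 - 6*y + 8.
Scan x_0 ∈ {−4, ..., 4}. For each x_0, f_y(x_0, y) is a polynomial in y; find its integer roots y ∈ {−4, ..., 4}, then test f_x and f at those candidates.
  x = -4: f_y(-4, y) = 6*y**2 + 2*y + 64; no integer root y with |y| ≤ 4.
  x = -3: f_y(-3, y) = 6*y**2 + 44; no integer root y with |y| ≤ 4.
  x = -2: f_y(-2, y) = 6*y**2 - 2*y + 28; no integer root y with |y| ≤ 4.
  x = -1: f_y(-1, y) = 6*y**2 - 4*y + 16; no integer root y with |y| ≤ 4.
  x = 0: f_y(0, y) = 6*y**2 - 6*y + 8; no integer root y with |y| ≤ 4.
  x = 1: f_y(1, y) = 6*y**2 - 8*y + 4; no integer root y with |y| ≤ 4.
  x = 2: f_y(2, y) = 6*y**2 - 10*y + 4; vanishes at y ∈ {1}. (2, 1): f_x = 0, f = 0 — SINGULAR.
  x = 3: f_y(3, y) = 6*y**2 - 12*y + 8; no integer root y with |y| ≤ 4.
  x = 4: f_y(4, y) = 6*y**2 - 14*y + 16; no integer root y with |y| ≤ 4.
Only singular point on the grid: (2, 1).
Classify: substitute x = 2 + u, y = 1 + v and expand: f = -3*u**3 + 2*u**2*v - u*v**2 + 2*v**3 + v**2.
No constant or linear terms (consistent with a singular point). Quadratic part: v**2. Cubic part: -3*u**3 + 2*u**2*v - u*v**2 + 2*v**3.
The quadratic part v**2 is a perfect square, so there is a single (double) tangent line v = 0, i.e. y = 1. Restricting the cubic part to that line (v = 0) leaves -3*u**3 ≠ 0, so f is not divisible by v and the branch is v² ≈ 3*u**3 to lowest order — this is a cusp.
Classification: cusp.


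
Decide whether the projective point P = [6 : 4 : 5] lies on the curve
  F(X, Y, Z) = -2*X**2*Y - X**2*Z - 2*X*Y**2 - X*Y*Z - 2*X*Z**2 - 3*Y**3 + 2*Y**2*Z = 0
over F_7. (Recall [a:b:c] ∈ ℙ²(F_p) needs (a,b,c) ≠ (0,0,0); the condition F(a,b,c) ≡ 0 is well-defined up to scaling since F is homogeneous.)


F(6,4,5) ≡ 1 (mod 7); P is NOT on the curve.

Evaluate F(6, 4, 5) term-by-term (mod 7).
  -2*X**2*Y ↦ -2·36·4·1 = -288
  -X**2*Z ↦ -1·36·1·5 = -180
  -2*X*Y**2 ↦ -2·6·16·1 = -192
  -X*Y*Z ↦ -1·6·4·5 = -120
  -2*X*Z**2 ↦ -2·6·1·25 = -300
  -3*Y**3 ↦ -3·1·64·1 = -192
  2*Y**2*Z ↦ 2·1·16·5 = 160
Sum: F(6, 4, 5) = (-288) + (-180) + (-192) + (-120) + (-300) + (-192) + (160) = -1112.
Reducing mod 7: -1112 ≡ 1 (mod 7).
Since F(a, b, c) ≡ 1 ≠ 0 (mod 7), P does NOT lie on the curve.


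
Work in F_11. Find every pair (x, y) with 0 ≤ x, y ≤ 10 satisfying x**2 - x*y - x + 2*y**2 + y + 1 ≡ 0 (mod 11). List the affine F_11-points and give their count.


Affine F_11-points: {(0, 2), (0, 3), (1, 4), (1, 7), (3, 2), (3, 10), (4, 3), (4, 4), (7, 7), (8, 10)}; count = 10.

For each of the 121 pairs (x, y) ∈ F_11², evaluate f(x, y) mod 11. Record the zeros.
  x = 0: [0↦1, 1↦4, 2↦0, 3↦0, 4↦4, 5↦1, 6↦2, 7↦7, 8↦5, 9↦7, 10↦2]  zeros at y ∈ {2, 3}
  x = 1: [0↦1, 1↦3, 2↦9, 3↦8, 4↦0, 5↦7, 6↦7, 7↦0, 8↦8, 9↦9, 10↦3]  zeros at y ∈ {4, 7}
  x = 2: [0↦3, 1↦4, 2↦9, 3↦7, 4↦9, 5↦4, 6↦3, 7↦6, 8↦2, 9↦2, 10↦6]  zeros at y ∈ ∅
  x = 3: [0↦7, 1↦7, 2↦0, 3↦8, 4↦9, 5↦3, 6↦1, 7↦3, 8↦9, 9↦8, 10↦0]  zeros at y ∈ {2, 10}
  x = 4: [0↦2, 1↦1, 2↦4, 3↦0, 4↦0, 5↦4, 6↦1, 7↦2, 8↦7, 9↦5, 10↦7]  zeros at y ∈ {3, 4}
  x = 5: [0↦10, 1↦8, 2↦10, 3↦5, 4↦4, 5↦7, 6↦3, 7↦3, 8↦7, 9↦4, 10↦5]  zeros at y ∈ ∅
  x = 6: [0↦9, 1↦6, 2↦7, 3↦1, 4↦10, 5↦1, 6↦7, 7↦6, 8↦9, 9↦5, 10↦5]  zeros at y ∈ ∅
  x = 7: [0↦10, 1↦6, 2↦6, 3↦10, 4↦7, 5↦8, 6↦2, 7↦0, 8↦2, 9↦8, 10↦7]  zeros at y ∈ {7}
  x = 8: [0↦2, 1↦8, 2↦7, 3↦10, 4↦6, 5↦6, 6↦10, 7↦7, 8↦8, 9↦2, 10↦0]  zeros at y ∈ {10}
  x = 9: [0↦7, 1↦1, 2↦10, 3↦1, 4↦7, 5↦6, 6↦9, 7↦5, 8↦5, 9↦9, 10↦6]  zeros at y ∈ ∅
  x = 10: [0↦3, 1↦7, 2↦4, 3↦5, 4↦10, 5↦8, 6↦10, 7↦5, 8↦4, 9↦7, 10↦3]  zeros at y ∈ ∅
Collecting zeros: affine points = {(0, 2), (0, 3), (1, 4), (1, 7), (3, 2), (3, 10), (4, 3), (4, 4), (7, 7), (8, 10)}.
Total count |C(F_11)_aff| = 10.


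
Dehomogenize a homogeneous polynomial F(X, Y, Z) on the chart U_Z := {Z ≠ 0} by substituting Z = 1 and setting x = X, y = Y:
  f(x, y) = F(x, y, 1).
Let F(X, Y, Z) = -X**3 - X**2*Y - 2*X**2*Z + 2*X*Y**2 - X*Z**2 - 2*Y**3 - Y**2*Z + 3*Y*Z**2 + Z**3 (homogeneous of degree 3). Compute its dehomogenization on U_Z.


f(x, y) = -x**3 - x**2*y - 2*x**2 + 2*x*y**2 - x - 2*y**3 - y**2 + 3*y + 1

On U_Z we set Z = 1. Each monomial c·X^i·Y^j·Z^k in F becomes c·x^i·y^j·1^k = c·x^i·y^j.
Substituting Z = 1: F(X, Y, 1) = -x**3 - x**2*y - 2*x**2 + 2*x*y**2 - x - 2*y**3 - y**2 + 3*y + 1.
Note: deg(f) ≤ deg(F) = 3; strict inequality happens when F is divisible by Z (lost terms).


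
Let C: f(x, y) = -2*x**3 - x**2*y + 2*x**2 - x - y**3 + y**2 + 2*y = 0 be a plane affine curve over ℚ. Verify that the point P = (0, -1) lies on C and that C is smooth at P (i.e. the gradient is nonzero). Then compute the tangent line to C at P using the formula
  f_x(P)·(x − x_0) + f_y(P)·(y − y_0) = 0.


Tangent line at P: -x - 3*y - 3 = 0.

Step 1: f(0, -1) = 0, so P lies on C.
Step 2: partial derivatives
  f_x(x, y) = -6*x**2 - 2*x*y + 4*x - 1, f_y(x, y) = -x**2 - 3*y**2 + 2*y + 2.
  f_x(P) = -1, f_y(P) = -3 (gradient nonzero, so P is smooth).
Step 3: tangent line at P: -1·(x − 0) + -3·(y − -1) = 0.
Expanding: -x - 3*y - 3 = 0.


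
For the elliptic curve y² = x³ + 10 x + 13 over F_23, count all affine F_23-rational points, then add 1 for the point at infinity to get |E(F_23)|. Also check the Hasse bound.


Affine points = {(0, 6), (0, 17), (1, 1), (1, 22), (2, 8), (2, 15), (3, 1), (3, 22), (4, 5), (4, 18), (5, 2), (5, 21), (6, 6), (6, 17), (7, 9), (7, 14), (9, 2), (9, 21), (10, 3), (10, 20), (17, 6), (17, 17), (19, 1), (19, 22), (20, 5), (20, 18), (21, 10), (21, 13), (22, 5), (22, 18)}; affine count = 30; |E(F_23)| = 31.

Discriminant check: Δ ∝ 4a³ + 27b² = 4·10³ + 27·13² = 4·1000 + 27·169 ≡ 7 (mod 23). Nonzero ⇒ E is nonsingular.
For each x ∈ F_23, compute rhs = x³ + 10·x + 13 mod 23, then count y ∈ F_23 with y² ≡ rhs.
  x = 0: rhs = 13, matching y values: 6, 17 (2 points).
  x = 1: rhs = 1, matching y values: 1, 22 (2 points).
  x = 2: rhs = 18, matching y values: 8, 15 (2 points).
  x = 3: rhs = 1, matching y values: 1, 22 (2 points).
  x = 4: rhs = 2, matching y values: 5, 18 (2 points).
  x = 5: rhs = 4, matching y values: 2, 21 (2 points).
  x = 6: rhs = 13, matching y values: 6, 17 (2 points).
  x = 7: rhs = 12, matching y values: 9, 14 (2 points).
  x = 8: rhs = 7, matching y values: none (0 points).
  x = 9: rhs = 4, matching y values: 2, 21 (2 points).
  x = 10: rhs = 9, matching y values: 3, 20 (2 points).
  x = 11: rhs = 5, matching y values: none (0 points).
  x = 12: rhs = 21, matching y values: none (0 points).
  x = 13: rhs = 17, matching y values: none (0 points).
  x = 14: rhs = 22, matching y values: none (0 points).
  x = 15: rhs = 19, matching y values: none (0 points).
  x = 16: rhs = 14, matching y values: none (0 points).
  x = 17: rhs = 13, matching y values: 6, 17 (2 points).
  x = 18: rhs = 22, matching y values: none (0 points).
  x = 19: rhs = 1, matching y values: 1, 22 (2 points).
  x = 20: rhs = 2, matching y values: 5, 18 (2 points).
  x = 21: rhs = 8, matching y values: 10, 13 (2 points).
  x = 22: rhs = 2, matching y values: 5, 18 (2 points).
Total affine count: 30.
Full point count |E(F_23)| = 30 + 1 = 31.
Hasse bound: |31 − (23+1)| = |7| = 7 ≤ 2√23 ≈ 9.5917 ✓.


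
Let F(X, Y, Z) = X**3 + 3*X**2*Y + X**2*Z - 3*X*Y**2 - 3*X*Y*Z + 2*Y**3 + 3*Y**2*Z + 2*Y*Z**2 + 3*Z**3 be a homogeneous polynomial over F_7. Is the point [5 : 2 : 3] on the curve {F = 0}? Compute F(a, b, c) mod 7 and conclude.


F(5,2,3) ≡ 5 (mod 7); P is NOT on the curve.

Evaluate F(5, 2, 3) term-by-term (mod 7).
  X**3 ↦ 1·125·1·1 = 125
  3*X**2*Y ↦ 3·25·2·1 = 150
  X**2*Z ↦ 1·25·1·3 = 75
  -3*X*Y**2 ↦ -3·5·4·1 = -60
  -3*X*Y*Z ↦ -3·5·2·3 = -90
  2*Y**3 ↦ 2·1·8·1 = 16
  3*Y**2*Z ↦ 3·1·4·3 = 36
  2*Y*Z**2 ↦ 2·1·2·9 = 36
  3*Z**3 ↦ 3·1·1·27 = 81
Sum: F(5, 2, 3) = (125) + (150) + (75) + (-60) + (-90) + (16) + (36) + (36) + (81) = 369.
Reducing mod 7: 369 ≡ 5 (mod 7).
Since F(a, b, c) ≡ 5 ≠ 0 (mod 7), P does NOT lie on the curve.


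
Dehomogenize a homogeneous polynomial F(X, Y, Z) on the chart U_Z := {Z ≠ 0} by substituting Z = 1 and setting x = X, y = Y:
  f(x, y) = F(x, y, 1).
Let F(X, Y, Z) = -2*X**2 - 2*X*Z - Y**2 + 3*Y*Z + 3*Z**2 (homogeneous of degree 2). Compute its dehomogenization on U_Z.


f(x, y) = -2*x**2 - 2*x - y**2 + 3*y + 3

On U_Z we set Z = 1. Each monomial c·X^i·Y^j·Z^k in F becomes c·x^i·y^j·1^k = c·x^i·y^j.
Substituting Z = 1: F(X, Y, 1) = -2*x**2 - 2*x - y**2 + 3*y + 3.
Note: deg(f) ≤ deg(F) = 2; strict inequality happens when F is divisible by Z (lost terms).


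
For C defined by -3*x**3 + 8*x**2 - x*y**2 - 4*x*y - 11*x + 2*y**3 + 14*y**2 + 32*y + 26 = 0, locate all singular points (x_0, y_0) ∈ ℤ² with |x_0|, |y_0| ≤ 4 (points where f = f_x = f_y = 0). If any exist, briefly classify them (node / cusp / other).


Singular points: {(1, -2)}; classification: node.

Compute partial derivatives:
  f_x = -9*x**2 + 16*x - y**2 - 4*y - 11.
  f_y = -2*x*y - 4*x + 6*y**2 + 28*y + 32.
Scan x_0 ∈ {−4, ..., 4}. For each x_0, f_y(x_0, y) is a polynomial in y; find its integer roots y ∈ {−4, ..., 4}, then test f_x and f at those candidates.
  x = -4: f_y(-4, y) = 6*y**2 + 36*y + 48; vanishes at y ∈ {-4, -2}. (-4, -4): f_x = -219 ≠ 0; (-4, -2): f_x = -215 ≠ 0.
  x = -3: f_y(-3, y) = 6*y**2 + 34*y + 44; vanishes at y ∈ {-2}. (-3, -2): f_x = -136 ≠ 0.
  x = -2: f_y(-2, y) = 6*y**2 + 32*y + 40; vanishes at y ∈ {-2}. (-2, -2): f_x = -75 ≠ 0.
  x = -1: f_y(-1, y) = 6*y**2 + 30*y + 36; vanishes at y ∈ {-3, -2}. (-1, -3): f_x = -33 ≠ 0; (-1, -2): f_x = -32 ≠ 0.
  x = 0: f_y(0, y) = 6*y**2 + 28*y + 32; vanishes at y ∈ {-2}. (0, -2): f_x = -7 ≠ 0.
  x = 1: f_y(1, y) = 6*y**2 + 26*y + 28; vanishes at y ∈ {-2}. (1, -2): f_x = 0, f = 0 — SINGULAR.
  x = 2: f_y(2, y) = 6*y**2 + 24*y + 24; vanishes at y ∈ {-2}. (2, -2): f_x = -11 ≠ 0.
  x = 3: f_y(3, y) = 6*y**2 + 22*y + 20; vanishes at y ∈ {-2}. (3, -2): f_x = -40 ≠ 0.
  x = 4: f_y(4, y) = 6*y**2 + 20*y + 16; vanishes at y ∈ {-2}. (4, -2): f_x = -87 ≠ 0.
Only singular point on the grid: (1, -2).
Classify: substitute x = 1 + u, y = -2 + v and expand: f = -3*u**3 - u**2 - u*v**2 + 2*v**3 + v**2.
No constant or linear terms (consistent with a singular point). Quadratic part: -u**2 + v**2. Cubic part: -3*u**3 - u*v**2 + 2*v**3.
The quadratic part v**2 - u**2 = (v − u)(v + u) splits into two distinct linear factors, so there are two distinct tangent lines y − -2 = ±(x − 1) — this is a node (ordinary double point).
Classification: node.


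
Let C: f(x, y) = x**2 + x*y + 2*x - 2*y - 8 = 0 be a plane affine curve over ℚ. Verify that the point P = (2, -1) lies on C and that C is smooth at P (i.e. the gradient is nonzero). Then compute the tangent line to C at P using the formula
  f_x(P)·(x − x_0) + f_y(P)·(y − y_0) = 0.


Tangent line at P: 5*x - 10 = 0.

Step 1: f(2, -1) = 0, so P lies on C.
Step 2: partial derivatives
  f_x(x, y) = 2*x + y + 2, f_y(x, y) = x - 2.
  f_x(P) = 5, f_y(P) = 0 (gradient nonzero, so P is smooth).
Step 3: tangent line at P: 5·(x − 2) + 0·(y − -1) = 0.
Expanding: 5*x - 10 = 0.


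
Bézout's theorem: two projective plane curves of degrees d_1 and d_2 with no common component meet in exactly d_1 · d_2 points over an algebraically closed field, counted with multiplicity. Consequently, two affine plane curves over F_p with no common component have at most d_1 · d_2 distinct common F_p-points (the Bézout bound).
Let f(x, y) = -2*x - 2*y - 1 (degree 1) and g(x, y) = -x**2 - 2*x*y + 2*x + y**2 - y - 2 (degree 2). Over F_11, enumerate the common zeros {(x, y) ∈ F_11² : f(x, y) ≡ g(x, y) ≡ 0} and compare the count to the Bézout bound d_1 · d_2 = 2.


Common zeros: ∅; count = 0; Bézout bound = 2.

deg(f) = 1, deg(g) = 2, so Bézout bound = 2.
Scan x ∈ F_11. For each x, list the y ∈ F_11 with f(x, y) ≡ 0 and those with g(x, y) ≡ 0 (mod 11); the common zeros in that column are the intersection.
  x = 0: f ≡ 0 at y ∈ {5}; g ≡ 0 at y ∈ {2, 10}; common: ∅.
  x = 1: f ≡ 0 at y ∈ {4}; g ≡ 0 at y ∈ ∅; common: ∅.
  x = 2: f ≡ 0 at y ∈ {3}; g ≡ 0 at y ∈ {8}; common: ∅.
  x = 3: f ≡ 0 at y ∈ {2}; g ≡ 0 at y ∈ {1, 6}; common: ∅.
  x = 4: f ≡ 0 at y ∈ {1}; g ≡ 0 at y ∈ {10}; common: ∅.
  x = 5: f ≡ 0 at y ∈ {0}; g ≡ 0 at y ∈ ∅; common: ∅.
  x = 6: f ≡ 0 at y ∈ {10}; g ≡ 0 at y ∈ {5, 8}; common: ∅.
  x = 7: f ≡ 0 at y ∈ {9}; g ≡ 0 at y ∈ ∅; common: ∅.
  x = 8: f ≡ 0 at y ∈ {8}; g ≡ 0 at y ∈ {1, 5}; common: ∅.
  x = 9: f ≡ 0 at y ∈ {7}; g ≡ 0 at y ∈ {2, 6}; common: ∅.
  x = 10: f ≡ 0 at y ∈ {6}; g ≡ 0 at y ∈ ∅; common: ∅.
Collecting: common zeros = ∅, so the count is 0.
Comparison with the Bézout bound: 0 ≤ 2 = deg(f)·deg(g), as expected for curves with no common component (the affine F_11-count falls short of the bound because intersections may lie at infinity, over extension fields, or carry multiplicity).
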